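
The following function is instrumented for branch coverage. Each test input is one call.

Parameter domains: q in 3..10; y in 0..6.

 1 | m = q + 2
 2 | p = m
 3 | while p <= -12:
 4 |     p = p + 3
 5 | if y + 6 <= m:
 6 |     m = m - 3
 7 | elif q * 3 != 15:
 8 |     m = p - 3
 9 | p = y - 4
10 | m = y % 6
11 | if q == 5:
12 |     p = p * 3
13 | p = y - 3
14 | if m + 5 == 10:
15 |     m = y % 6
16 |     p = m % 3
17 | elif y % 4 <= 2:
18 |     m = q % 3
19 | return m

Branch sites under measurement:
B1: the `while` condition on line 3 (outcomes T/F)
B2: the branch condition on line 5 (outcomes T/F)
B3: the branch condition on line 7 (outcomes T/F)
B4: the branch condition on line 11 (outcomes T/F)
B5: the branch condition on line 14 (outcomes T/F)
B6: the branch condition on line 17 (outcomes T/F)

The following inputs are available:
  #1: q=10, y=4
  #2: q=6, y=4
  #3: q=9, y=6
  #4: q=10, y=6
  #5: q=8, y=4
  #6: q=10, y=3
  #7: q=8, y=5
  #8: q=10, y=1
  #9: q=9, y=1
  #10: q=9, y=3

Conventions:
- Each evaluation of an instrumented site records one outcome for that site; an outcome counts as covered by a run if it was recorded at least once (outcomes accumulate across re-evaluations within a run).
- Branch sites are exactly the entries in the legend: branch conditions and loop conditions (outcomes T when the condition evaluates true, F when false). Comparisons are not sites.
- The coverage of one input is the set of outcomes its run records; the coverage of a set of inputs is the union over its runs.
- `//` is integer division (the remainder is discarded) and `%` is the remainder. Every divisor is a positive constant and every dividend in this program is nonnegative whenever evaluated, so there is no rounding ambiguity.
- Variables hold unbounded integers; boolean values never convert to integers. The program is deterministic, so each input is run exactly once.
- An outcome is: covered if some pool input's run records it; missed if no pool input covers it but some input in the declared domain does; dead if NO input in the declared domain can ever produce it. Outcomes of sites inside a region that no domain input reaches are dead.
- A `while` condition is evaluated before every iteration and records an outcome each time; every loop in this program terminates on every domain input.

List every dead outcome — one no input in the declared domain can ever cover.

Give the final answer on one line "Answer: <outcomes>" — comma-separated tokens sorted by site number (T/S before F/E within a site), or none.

checking every outcome against all 56 domain inputs:
  B1=T: unreachable across the whole domain -> dead
  reachable outcomes have witnesses, e.g. B1=F (e.g. q=3, y=0), B2=T (e.g. q=4, y=0), B2=F (e.g. q=3, y=0), B3=T (e.g. q=3, y=0)

Answer: B1=T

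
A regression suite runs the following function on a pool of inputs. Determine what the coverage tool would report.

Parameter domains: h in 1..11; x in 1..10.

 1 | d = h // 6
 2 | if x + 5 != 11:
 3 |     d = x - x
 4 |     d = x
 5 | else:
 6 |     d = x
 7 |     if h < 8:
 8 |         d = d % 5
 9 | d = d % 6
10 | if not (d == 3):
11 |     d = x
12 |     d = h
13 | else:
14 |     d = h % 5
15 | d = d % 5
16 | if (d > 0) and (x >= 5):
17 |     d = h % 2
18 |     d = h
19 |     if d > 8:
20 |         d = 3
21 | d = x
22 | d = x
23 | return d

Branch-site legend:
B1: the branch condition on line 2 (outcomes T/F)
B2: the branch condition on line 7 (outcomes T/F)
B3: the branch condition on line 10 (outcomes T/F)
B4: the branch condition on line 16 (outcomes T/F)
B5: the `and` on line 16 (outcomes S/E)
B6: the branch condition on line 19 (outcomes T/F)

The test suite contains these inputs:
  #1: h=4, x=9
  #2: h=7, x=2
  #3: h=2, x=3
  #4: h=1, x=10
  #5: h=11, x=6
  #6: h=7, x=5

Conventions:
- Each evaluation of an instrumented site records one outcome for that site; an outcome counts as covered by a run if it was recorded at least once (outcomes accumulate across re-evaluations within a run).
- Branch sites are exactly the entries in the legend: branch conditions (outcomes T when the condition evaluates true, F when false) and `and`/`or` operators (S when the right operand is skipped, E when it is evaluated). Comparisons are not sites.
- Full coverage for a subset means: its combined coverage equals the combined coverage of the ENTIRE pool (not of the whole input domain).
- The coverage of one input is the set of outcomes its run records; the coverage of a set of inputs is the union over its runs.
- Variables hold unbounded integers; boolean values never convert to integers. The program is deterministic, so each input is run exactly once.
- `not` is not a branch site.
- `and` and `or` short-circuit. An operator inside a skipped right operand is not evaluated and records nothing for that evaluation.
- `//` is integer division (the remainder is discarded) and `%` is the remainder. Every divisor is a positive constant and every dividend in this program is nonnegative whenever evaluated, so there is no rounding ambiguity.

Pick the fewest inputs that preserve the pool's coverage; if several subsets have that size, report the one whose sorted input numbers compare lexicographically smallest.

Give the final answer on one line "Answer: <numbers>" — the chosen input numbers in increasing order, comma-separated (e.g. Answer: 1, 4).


run #1 (h=4, x=9) runs B1->T, B3->F, B5->E, B4->T, B6->F; records B1=T, B3=F, B4=T, B5=E, B6=F
run #2 (h=7, x=2) runs B1->T, B3->T, B5->E, B4->F; records B1=T, B3=T, B4=F, B5=E
run #3 (h=2, x=3) runs B1->T, B3->F, B5->E, B4->F; records B1=T, B3=F, B4=F, B5=E
run #4 (h=1, x=10) runs B1->T, B3->T, B5->E, B4->T, B6->F; records B1=T, B3=T, B4=T, B5=E, B6=F
run #5 (h=11, x=6) runs B1->F, B2->F, B3->T, B5->E, B4->T, B6->T; records B1=F, B2=F, B3=T, B4=T, B5=E, B6=T
run #6 (h=7, x=5) runs B1->T, B3->T, B5->E, B4->T, B6->F; records B1=T, B3=T, B4=T, B5=E, B6=F
the full pool covers 10 outcomes: B1=T, B1=F, B2=F, B3=T, B3=F, B4=T, B4=F, B5=E, B6=T, B6=F
no size-1 subset reaches all 10 outcomes (best union: 6/10)
no size-2 subset reaches all 10 outcomes (best union: 9/10)
the canonical winner is {1, 2, 5}: size 3, full 10-outcome coverage, earliest index list among size-3 covers
Answer: 1, 2, 5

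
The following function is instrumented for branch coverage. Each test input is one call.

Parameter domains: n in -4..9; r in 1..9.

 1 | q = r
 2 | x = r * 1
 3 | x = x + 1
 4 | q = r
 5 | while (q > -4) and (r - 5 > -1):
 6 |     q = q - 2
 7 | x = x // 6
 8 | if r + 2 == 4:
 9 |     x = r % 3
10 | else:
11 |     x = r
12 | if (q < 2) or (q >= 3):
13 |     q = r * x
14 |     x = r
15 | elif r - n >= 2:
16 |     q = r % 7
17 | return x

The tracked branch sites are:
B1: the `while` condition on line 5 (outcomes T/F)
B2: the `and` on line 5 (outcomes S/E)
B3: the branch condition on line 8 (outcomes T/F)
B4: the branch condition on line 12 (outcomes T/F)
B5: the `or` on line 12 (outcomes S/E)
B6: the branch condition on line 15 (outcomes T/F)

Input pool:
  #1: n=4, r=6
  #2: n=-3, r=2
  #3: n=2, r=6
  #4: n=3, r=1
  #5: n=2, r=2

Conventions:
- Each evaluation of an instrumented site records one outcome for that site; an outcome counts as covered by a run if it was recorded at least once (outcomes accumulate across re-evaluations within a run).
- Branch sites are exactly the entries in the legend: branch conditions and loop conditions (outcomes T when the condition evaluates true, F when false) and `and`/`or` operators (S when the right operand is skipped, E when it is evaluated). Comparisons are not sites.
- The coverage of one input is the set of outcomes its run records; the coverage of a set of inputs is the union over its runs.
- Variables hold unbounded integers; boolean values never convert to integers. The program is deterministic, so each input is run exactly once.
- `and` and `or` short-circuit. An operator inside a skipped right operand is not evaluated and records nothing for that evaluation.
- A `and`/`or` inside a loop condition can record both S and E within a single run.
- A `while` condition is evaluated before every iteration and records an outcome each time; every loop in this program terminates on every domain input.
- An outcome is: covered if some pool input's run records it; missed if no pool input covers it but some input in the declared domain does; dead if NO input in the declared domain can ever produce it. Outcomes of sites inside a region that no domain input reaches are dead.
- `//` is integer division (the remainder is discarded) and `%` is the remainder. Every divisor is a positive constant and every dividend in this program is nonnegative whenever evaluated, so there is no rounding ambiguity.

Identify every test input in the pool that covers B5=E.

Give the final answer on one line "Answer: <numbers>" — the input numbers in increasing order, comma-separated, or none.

input #1 (n=4, r=6): does not produce B5=E
input #2 (n=-3, r=2): produces B5=E
input #3 (n=2, r=6): does not produce B5=E
input #4 (n=3, r=1): does not produce B5=E
input #5 (n=2, r=2): produces B5=E

Answer: 2, 5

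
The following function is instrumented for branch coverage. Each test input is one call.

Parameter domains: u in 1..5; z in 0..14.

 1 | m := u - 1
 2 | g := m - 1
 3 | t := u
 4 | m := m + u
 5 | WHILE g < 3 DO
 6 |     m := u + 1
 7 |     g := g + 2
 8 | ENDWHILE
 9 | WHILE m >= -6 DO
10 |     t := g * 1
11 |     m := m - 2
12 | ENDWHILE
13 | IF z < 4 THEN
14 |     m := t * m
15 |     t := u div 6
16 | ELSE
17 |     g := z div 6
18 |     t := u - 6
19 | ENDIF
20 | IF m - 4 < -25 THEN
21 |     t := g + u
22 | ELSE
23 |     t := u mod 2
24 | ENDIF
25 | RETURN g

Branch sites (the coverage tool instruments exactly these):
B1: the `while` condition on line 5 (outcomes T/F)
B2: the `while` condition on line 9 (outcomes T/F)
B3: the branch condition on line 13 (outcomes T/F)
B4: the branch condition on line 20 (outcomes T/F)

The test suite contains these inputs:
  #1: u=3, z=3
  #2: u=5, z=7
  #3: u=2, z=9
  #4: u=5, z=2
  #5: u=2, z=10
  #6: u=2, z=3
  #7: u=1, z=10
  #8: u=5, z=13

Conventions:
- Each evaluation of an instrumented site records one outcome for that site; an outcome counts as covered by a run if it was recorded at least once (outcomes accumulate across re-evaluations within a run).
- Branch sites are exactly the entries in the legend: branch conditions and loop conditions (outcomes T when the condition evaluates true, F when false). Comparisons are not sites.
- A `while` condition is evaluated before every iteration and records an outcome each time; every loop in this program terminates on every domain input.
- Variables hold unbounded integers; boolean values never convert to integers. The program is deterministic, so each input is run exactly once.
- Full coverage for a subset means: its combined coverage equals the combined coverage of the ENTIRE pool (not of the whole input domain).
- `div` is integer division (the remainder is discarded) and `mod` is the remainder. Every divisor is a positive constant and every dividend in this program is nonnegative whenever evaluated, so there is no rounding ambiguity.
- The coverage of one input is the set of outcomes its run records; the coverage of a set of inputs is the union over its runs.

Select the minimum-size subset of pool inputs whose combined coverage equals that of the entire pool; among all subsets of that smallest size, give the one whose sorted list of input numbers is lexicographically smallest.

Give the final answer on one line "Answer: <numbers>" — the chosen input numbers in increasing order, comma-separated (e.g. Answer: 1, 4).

input #1, u=3, z=3: events B1->T, B1->F, B2->T, B2->T, B2->T, B2->T, B2->T, B2->T, B2->F, B3->T, B4->T; outcomes B1=T, B1=F, B2=T, B2=F, B3=T, B4=T
input #2, u=5, z=7: events B1->F, B2->T, B2->T, B2->T, B2->T, B2->T, B2->T, B2->T, B2->T, B2->F, B3->F, B4->F; outcomes B1=F, B2=T, B2=F, B3=F, B4=F
input #3, u=2, z=9: events B1->T, B1->T, B1->F, B2->T, B2->T, B2->T, B2->T, B2->T, B2->F, B3->F, B4->F; outcomes B1=T, B1=F, B2=T, B2=F, B3=F, B4=F
input #4, u=5, z=2: events B1->F, B2->T, B2->T, B2->T, B2->T, B2->T, B2->T, B2->T, B2->T, B2->F, B3->T, B4->F; outcomes B1=F, B2=T, B2=F, B3=T, B4=F
input #5, u=2, z=10: events B1->T, B1->T, B1->F, B2->T, B2->T, B2->T, B2->T, B2->T, B2->F, B3->F, B4->F; outcomes B1=T, B1=F, B2=T, B2=F, B3=F, B4=F
input #6, u=2, z=3: events B1->T, B1->T, B1->F, B2->T, B2->T, B2->T, B2->T, B2->T, B2->F, B3->T, B4->T; outcomes B1=T, B1=F, B2=T, B2=F, B3=T, B4=T
input #7, u=1, z=10: events B1->T, B1->T, B1->F, B2->T, B2->T, B2->T, B2->T, B2->T, B2->F, B3->F, B4->F; outcomes B1=T, B1=F, B2=T, B2=F, B3=F, B4=F
input #8, u=5, z=13: events B1->F, B2->T, B2->T, B2->T, B2->T, B2->T, B2->T, B2->T, B2->T, B2->F, B3->F, B4->F; outcomes B1=F, B2=T, B2=F, B3=F, B4=F
union over all inputs: B1=T, B1=F, B2=T, B2=F, B3=T, B3=F, B4=T, B4=F (8 outcomes)
size 1 is not enough: best union over all size-1 subsets is 6/8
size 2: inputs {1, 2} cover all 8 outcomes, and no lexicographically smaller subset of this size does

Answer: 1, 2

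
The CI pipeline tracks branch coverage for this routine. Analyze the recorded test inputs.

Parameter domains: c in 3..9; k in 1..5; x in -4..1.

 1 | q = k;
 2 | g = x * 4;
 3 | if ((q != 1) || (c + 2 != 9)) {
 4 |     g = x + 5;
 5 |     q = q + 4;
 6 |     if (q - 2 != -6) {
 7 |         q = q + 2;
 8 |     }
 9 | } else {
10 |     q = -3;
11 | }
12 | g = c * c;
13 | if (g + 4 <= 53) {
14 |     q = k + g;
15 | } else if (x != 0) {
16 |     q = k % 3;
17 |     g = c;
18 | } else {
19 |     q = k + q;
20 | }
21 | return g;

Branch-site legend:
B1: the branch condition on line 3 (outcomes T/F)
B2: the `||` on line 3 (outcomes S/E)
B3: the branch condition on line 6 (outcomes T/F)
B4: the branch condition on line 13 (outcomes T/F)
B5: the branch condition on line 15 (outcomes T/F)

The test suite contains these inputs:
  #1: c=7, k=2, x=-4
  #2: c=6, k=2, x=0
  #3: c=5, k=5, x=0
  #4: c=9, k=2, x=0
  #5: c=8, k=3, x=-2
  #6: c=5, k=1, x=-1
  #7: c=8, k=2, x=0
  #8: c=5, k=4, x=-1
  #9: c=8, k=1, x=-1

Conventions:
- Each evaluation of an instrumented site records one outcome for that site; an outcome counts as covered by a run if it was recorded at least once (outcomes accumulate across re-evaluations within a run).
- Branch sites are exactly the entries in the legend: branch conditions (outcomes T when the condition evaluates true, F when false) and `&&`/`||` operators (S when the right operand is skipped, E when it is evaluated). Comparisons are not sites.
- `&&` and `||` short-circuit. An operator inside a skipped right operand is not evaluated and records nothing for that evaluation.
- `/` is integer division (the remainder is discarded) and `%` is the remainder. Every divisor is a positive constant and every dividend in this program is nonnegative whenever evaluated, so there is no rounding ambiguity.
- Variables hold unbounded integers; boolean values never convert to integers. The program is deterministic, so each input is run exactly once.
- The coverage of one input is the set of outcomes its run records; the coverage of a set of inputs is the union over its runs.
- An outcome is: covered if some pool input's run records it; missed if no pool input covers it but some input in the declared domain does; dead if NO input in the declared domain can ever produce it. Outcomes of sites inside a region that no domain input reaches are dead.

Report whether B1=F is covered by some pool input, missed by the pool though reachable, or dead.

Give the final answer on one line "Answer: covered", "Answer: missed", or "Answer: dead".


no pool input records B1=F
but domain input (c=7, k=1, x=-4) does record it -> reachable, so missed
Answer: missed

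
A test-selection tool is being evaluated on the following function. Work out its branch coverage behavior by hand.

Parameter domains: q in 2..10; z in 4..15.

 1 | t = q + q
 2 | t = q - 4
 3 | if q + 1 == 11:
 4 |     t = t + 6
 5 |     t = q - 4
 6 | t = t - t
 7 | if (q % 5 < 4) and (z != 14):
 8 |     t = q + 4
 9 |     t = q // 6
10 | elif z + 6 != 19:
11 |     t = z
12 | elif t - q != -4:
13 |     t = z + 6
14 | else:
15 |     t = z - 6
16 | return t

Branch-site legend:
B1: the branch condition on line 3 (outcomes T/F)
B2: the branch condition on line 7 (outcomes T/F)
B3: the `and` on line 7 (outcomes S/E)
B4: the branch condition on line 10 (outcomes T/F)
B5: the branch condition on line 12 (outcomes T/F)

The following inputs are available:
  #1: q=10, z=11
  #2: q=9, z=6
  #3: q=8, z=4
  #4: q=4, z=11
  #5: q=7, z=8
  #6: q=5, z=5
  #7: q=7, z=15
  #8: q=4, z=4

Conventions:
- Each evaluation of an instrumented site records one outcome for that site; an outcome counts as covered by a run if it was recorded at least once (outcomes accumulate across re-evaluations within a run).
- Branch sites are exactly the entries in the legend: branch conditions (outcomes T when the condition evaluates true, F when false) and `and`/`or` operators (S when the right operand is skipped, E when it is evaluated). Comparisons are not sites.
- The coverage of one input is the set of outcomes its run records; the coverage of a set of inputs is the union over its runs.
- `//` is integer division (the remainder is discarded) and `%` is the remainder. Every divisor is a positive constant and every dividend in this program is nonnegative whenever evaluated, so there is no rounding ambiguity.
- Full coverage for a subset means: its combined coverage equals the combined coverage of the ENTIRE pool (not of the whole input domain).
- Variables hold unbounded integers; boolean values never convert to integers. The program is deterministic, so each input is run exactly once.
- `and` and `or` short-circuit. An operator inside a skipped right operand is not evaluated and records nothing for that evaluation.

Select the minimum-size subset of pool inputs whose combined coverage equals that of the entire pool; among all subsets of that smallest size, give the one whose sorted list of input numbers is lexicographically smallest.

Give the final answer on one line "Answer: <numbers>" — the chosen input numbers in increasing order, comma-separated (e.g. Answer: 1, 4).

#1 (q=10, z=11) -> B1->T, B3->E, B2->T; covered: B1=T, B2=T, B3=E
#2 (q=9, z=6) -> B1->F, B3->S, B2->F, B4->T; covered: B1=F, B2=F, B3=S, B4=T
#3 (q=8, z=4) -> B1->F, B3->E, B2->T; covered: B1=F, B2=T, B3=E
#4 (q=4, z=11) -> B1->F, B3->S, B2->F, B4->T; covered: B1=F, B2=F, B3=S, B4=T
#5 (q=7, z=8) -> B1->F, B3->E, B2->T; covered: B1=F, B2=T, B3=E
#6 (q=5, z=5) -> B1->F, B3->E, B2->T; covered: B1=F, B2=T, B3=E
#7 (q=7, z=15) -> B1->F, B3->E, B2->T; covered: B1=F, B2=T, B3=E
#8 (q=4, z=4) -> B1->F, B3->S, B2->F, B4->T; covered: B1=F, B2=F, B3=S, B4=T
together the pool reaches 7 outcomes: B1=T, B1=F, B2=T, B2=F, B3=S, B3=E, B4=T
checked all size-1 subsets: none covers 7 outcomes (max 4/7)
the canonical winner is {1, 2}: size 2, full 7-outcome coverage, earliest index list among size-2 covers

Answer: 1, 2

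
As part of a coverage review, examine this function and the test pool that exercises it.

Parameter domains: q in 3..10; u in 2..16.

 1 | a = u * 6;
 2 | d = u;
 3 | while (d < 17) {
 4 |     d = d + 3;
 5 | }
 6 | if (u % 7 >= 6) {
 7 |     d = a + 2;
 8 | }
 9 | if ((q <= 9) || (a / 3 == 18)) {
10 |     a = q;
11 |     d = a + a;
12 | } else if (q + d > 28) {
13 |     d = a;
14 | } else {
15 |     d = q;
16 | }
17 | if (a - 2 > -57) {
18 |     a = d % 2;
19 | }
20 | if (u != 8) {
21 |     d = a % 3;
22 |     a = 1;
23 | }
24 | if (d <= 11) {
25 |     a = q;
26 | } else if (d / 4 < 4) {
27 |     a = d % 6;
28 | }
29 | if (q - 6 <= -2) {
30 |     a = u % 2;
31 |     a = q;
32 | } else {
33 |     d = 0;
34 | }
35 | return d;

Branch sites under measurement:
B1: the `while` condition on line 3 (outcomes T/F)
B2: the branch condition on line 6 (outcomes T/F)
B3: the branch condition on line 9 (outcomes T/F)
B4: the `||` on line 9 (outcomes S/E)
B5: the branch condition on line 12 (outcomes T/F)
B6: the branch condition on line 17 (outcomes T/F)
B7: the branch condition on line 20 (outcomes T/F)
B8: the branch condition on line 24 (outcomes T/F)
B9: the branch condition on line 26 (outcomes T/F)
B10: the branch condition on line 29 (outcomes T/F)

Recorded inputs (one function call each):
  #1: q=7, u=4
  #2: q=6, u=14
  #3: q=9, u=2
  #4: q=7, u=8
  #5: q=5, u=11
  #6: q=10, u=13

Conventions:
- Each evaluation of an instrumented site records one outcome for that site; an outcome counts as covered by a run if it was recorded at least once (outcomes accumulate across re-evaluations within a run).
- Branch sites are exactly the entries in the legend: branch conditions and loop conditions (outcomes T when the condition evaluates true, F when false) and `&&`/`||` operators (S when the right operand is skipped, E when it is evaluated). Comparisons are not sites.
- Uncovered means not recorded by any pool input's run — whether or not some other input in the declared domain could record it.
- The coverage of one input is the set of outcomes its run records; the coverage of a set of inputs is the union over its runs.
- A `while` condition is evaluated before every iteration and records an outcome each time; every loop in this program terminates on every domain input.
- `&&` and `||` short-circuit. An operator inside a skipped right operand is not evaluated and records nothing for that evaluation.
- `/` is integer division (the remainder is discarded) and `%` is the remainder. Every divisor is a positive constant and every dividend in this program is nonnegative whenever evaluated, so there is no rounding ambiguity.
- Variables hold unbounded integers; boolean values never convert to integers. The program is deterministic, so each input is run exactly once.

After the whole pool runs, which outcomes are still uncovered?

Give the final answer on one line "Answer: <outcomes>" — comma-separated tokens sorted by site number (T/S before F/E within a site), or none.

input #1, q=7, u=4: events B1->T, B1->T, B1->T, B1->T, B1->T, B1->F, B2->F, B4->S, B3->T, B6->T, B7->T, B8->T, B10->F; outcomes B1=T, B1=F, B2=F, B3=T, B4=S, B6=T, B7=T, B8=T, B10=F
input #2, q=6, u=14: events B1->T, B1->F, B2->F, B4->S, B3->T, B6->T, B7->T, B8->T, B10->F; outcomes B1=T, B1=F, B2=F, B3=T, B4=S, B6=T, B7=T, B8=T, B10=F
input #3, q=9, u=2: events B1->T, B1->T, B1->T, B1->T, B1->T, B1->F, B2->F, B4->S, B3->T, B6->T, B7->T, B8->T, B10->F; outcomes B1=T, B1=F, B2=F, B3=T, B4=S, B6=T, B7=T, B8=T, B10=F
input #4, q=7, u=8: events B1->T, B1->T, B1->T, B1->F, B2->F, B4->S, B3->T, B6->T, B7->F, B8->F, B9->T, B10->F; outcomes B1=T, B1=F, B2=F, B3=T, B4=S, B6=T, B7=F, B8=F, B9=T, B10=F
input #5, q=5, u=11: events B1->T, B1->T, B1->F, B2->F, B4->S, B3->T, B6->T, B7->T, B8->T, B10->F; outcomes B1=T, B1=F, B2=F, B3=T, B4=S, B6=T, B7=T, B8=T, B10=F
input #6, q=10, u=13: events B1->T, B1->T, B1->F, B2->T, B4->E, B3->F, B5->T, B6->T, B7->T, B8->T, B10->F; outcomes B1=T, B1=F, B2=T, B3=F, B4=E, B5=T, B6=T, B7=T, B8=T, B10=F
union over the pool: B1=T, B1=F, B2=T, B2=F, B3=T, B3=F, B4=S, B4=E, B5=T, B6=T, B7=T, B7=F, B8=T, B8=F, B9=T, B10=F
uncovered (4 of 20): B5=F, B6=F, B9=F, B10=T

Answer: B5=F, B6=F, B9=F, B10=T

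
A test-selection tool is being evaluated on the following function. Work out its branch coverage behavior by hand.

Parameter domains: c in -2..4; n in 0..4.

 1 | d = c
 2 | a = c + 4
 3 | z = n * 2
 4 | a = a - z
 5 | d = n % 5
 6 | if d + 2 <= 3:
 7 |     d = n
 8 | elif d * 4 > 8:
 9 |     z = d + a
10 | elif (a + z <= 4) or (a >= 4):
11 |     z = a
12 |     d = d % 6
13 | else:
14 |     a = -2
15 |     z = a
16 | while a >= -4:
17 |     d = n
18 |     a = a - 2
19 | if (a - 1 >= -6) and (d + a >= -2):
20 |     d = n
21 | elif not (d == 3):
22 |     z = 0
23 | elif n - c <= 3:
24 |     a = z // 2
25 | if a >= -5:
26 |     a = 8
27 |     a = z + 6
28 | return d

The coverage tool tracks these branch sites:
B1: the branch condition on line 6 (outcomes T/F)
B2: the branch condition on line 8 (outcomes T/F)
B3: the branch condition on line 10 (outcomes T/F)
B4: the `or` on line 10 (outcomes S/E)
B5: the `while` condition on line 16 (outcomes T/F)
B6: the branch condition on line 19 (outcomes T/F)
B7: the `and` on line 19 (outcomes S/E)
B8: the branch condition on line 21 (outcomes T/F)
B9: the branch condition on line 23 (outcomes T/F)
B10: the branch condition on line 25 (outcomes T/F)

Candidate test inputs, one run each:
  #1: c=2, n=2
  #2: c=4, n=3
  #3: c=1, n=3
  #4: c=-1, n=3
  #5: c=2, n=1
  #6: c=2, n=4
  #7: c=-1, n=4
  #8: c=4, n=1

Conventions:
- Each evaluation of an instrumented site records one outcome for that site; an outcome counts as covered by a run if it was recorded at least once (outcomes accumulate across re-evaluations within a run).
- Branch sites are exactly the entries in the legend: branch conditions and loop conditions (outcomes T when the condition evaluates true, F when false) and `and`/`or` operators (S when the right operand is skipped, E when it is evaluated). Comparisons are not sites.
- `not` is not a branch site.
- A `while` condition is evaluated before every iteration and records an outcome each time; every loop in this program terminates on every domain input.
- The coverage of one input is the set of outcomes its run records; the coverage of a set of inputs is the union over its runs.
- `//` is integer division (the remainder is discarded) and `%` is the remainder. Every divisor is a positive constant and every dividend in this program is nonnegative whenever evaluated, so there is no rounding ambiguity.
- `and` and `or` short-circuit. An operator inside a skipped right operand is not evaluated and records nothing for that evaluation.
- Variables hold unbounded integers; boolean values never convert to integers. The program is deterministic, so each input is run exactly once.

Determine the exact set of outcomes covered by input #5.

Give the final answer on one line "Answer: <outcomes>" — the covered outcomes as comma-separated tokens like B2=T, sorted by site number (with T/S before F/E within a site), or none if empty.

Tracing the run of input #5 (c=2, n=1):
  B1->T, B5->T, B5->T, B5->T, B5->T, B5->T, B5->F, B7->S, B6->F, B8->T
  B10->F
deduplicating events, the covered set is: B1=T, B5=T, B5=F, B6=F, B7=S, B8=T, B10=F

Answer: B1=T, B5=T, B5=F, B6=F, B7=S, B8=T, B10=F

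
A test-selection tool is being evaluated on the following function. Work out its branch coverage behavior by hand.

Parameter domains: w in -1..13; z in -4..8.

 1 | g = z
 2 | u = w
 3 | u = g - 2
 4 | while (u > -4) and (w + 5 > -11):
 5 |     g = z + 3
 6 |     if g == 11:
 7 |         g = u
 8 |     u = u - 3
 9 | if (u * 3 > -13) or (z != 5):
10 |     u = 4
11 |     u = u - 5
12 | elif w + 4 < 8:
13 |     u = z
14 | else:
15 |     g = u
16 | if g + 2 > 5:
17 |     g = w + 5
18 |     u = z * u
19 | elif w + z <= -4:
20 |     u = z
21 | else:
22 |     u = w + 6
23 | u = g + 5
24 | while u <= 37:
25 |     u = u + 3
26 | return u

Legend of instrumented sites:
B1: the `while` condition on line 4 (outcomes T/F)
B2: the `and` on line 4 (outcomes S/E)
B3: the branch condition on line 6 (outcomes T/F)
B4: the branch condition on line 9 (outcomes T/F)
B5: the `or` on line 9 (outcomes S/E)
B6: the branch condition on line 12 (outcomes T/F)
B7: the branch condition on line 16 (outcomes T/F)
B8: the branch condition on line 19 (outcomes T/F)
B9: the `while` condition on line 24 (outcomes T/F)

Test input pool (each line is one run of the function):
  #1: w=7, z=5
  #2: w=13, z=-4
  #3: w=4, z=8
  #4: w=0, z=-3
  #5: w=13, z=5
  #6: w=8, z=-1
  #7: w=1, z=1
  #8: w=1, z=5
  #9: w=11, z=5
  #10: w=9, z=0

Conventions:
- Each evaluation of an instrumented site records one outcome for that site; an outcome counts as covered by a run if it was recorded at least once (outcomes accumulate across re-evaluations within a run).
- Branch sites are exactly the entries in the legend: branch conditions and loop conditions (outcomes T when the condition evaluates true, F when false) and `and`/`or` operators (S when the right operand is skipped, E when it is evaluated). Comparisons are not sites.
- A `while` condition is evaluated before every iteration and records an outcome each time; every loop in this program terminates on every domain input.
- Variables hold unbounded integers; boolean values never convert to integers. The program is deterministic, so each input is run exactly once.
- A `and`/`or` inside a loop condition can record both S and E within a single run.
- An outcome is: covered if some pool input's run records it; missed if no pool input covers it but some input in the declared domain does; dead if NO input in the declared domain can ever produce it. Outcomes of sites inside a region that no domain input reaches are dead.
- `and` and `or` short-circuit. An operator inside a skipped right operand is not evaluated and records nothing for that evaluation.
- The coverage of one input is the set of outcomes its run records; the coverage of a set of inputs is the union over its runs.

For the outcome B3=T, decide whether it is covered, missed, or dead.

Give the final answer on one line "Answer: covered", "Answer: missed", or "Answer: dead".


B3=T is recorded by pool input(s) 3 -> covered
Answer: covered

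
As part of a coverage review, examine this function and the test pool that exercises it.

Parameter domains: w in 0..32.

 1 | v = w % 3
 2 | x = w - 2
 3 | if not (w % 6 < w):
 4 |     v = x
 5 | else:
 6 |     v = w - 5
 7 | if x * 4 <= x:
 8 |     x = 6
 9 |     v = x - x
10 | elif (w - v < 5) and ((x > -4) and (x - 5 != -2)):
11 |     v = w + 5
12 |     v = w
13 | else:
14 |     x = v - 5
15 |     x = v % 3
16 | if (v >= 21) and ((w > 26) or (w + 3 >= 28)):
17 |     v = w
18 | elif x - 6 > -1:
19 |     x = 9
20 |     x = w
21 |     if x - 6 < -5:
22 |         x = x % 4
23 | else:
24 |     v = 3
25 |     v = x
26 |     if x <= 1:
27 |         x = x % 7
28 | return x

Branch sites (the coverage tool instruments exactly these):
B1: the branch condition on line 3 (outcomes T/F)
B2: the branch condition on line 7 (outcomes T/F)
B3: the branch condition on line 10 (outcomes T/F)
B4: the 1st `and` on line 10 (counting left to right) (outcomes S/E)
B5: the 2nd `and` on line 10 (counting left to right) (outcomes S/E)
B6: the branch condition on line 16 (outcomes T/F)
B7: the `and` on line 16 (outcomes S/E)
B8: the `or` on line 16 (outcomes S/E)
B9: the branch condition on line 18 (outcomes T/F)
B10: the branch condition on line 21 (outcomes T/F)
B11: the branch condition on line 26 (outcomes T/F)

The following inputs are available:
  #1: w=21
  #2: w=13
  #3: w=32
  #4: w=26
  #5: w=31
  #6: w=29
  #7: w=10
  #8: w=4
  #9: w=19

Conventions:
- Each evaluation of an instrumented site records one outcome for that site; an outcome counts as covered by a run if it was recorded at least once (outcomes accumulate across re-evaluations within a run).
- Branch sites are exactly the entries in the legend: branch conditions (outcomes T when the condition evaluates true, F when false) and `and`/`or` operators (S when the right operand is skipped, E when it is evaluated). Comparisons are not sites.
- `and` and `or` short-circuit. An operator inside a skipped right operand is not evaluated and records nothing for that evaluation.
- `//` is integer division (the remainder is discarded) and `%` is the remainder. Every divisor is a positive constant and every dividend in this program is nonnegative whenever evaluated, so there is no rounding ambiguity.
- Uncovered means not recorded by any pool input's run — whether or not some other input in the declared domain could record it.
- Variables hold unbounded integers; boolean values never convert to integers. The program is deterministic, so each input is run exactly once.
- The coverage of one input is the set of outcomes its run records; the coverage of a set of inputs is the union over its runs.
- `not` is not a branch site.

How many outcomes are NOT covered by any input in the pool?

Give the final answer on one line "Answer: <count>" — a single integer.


#1 (w=21) -> B1->F, B2->F, B4->S, B3->F, B7->S, B6->F, B9->F, B11->T; covered: B1=F, B2=F, B3=F, B4=S, B6=F, B7=S, B9=F, B11=T
#2 (w=13) -> B1->F, B2->F, B4->S, B3->F, B7->S, B6->F, B9->F, B11->F; covered: B1=F, B2=F, B3=F, B4=S, B6=F, B7=S, B9=F, B11=F
#3 (w=32) -> B1->F, B2->F, B4->S, B3->F, B7->E, B8->S, B6->T; covered: B1=F, B2=F, B3=F, B4=S, B6=T, B7=E, B8=S
#4 (w=26) -> B1->F, B2->F, B4->S, B3->F, B7->E, B8->E, B6->T; covered: B1=F, B2=F, B3=F, B4=S, B6=T, B7=E, B8=E
#5 (w=31) -> B1->F, B2->F, B4->S, B3->F, B7->E, B8->S, B6->T; covered: B1=F, B2=F, B3=F, B4=S, B6=T, B7=E, B8=S
#6 (w=29) -> B1->F, B2->F, B4->S, B3->F, B7->E, B8->S, B6->T; covered: B1=F, B2=F, B3=F, B4=S, B6=T, B7=E, B8=S
#7 (w=10) -> B1->F, B2->F, B4->S, B3->F, B7->S, B6->F, B9->F, B11->F; covered: B1=F, B2=F, B3=F, B4=S, B6=F, B7=S, B9=F, B11=F
#8 (w=4) -> B1->T, B2->F, B4->E, B5->E, B3->T, B7->S, B6->F, B9->F, B11->F; covered: B1=T, B2=F, B3=T, B4=E, B5=E, B6=F, B7=S, B9=F, B11=F
#9 (w=19) -> B1->F, B2->F, B4->S, B3->F, B7->S, B6->F, B9->F, B11->F; covered: B1=F, B2=F, B3=F, B4=S, B6=F, B7=S, B9=F, B11=F
union over the pool: B1=T, B1=F, B2=F, B3=T, B3=F, B4=S, B4=E, B5=E, B6=T, B6=F, B7=S, B7=E, B8=S, B8=E, B9=F, B11=T, B11=F
uncovered (5 of 22): B2=T, B5=S, B9=T, B10=T, B10=F
Answer: 5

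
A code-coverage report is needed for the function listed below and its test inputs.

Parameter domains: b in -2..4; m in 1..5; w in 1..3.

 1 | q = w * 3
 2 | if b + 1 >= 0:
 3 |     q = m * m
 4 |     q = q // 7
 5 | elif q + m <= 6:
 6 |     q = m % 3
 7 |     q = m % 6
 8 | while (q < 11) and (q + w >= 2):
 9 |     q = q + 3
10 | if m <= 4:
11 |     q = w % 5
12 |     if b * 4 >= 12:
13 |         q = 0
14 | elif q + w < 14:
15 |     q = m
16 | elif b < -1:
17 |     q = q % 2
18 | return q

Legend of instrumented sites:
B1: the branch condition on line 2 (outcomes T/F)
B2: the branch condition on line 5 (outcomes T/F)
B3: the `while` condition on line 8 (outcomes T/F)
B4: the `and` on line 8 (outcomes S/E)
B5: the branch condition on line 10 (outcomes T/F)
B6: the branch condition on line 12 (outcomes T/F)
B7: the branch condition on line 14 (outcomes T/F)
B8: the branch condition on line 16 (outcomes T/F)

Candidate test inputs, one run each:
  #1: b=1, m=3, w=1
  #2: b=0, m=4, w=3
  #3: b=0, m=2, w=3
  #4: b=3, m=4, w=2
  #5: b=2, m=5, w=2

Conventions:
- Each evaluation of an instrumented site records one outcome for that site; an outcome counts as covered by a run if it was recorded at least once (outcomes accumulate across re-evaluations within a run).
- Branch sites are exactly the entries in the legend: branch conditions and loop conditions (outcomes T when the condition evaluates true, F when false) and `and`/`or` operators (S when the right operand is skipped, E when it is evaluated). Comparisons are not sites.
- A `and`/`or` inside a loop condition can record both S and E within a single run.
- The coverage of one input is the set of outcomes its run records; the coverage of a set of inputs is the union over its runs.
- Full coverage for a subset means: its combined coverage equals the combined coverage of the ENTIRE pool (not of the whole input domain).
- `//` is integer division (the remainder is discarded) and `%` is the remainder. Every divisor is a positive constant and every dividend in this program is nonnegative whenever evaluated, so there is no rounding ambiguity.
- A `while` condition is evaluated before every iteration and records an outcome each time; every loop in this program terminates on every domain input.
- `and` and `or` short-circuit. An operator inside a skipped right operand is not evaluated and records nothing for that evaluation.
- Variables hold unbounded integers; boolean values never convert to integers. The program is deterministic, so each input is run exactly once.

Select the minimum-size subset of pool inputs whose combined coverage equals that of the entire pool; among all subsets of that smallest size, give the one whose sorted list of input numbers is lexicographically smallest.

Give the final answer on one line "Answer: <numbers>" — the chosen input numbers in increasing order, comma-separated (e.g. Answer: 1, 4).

test 1 (b=1, m=3, w=1) hits B1=T, B3=T, B3=F, B4=S, B4=E, B5=T, B6=F
test 2 (b=0, m=4, w=3) hits B1=T, B3=T, B3=F, B4=S, B4=E, B5=T, B6=F
test 3 (b=0, m=2, w=3) hits B1=T, B3=T, B3=F, B4=S, B4=E, B5=T, B6=F
test 4 (b=3, m=4, w=2) hits B1=T, B3=T, B3=F, B4=S, B4=E, B5=T, B6=T
test 5 (b=2, m=5, w=2) hits B1=T, B3=T, B3=F, B4=S, B4=E, B5=F, B7=F, B8=F
pool-wide coverage (11 outcomes): B1=T, B3=T, B3=F, B4=S, B4=E, B5=T, B5=F, B6=T, B6=F, B7=F, B8=F
size 1 is not enough: best union over all size-1 subsets is 8/11
size 2 is not enough: best union over all size-2 subsets is 10/11
size 3: inputs {1, 4, 5} cover all 11 outcomes, and no lexicographically smaller subset of this size does

Answer: 1, 4, 5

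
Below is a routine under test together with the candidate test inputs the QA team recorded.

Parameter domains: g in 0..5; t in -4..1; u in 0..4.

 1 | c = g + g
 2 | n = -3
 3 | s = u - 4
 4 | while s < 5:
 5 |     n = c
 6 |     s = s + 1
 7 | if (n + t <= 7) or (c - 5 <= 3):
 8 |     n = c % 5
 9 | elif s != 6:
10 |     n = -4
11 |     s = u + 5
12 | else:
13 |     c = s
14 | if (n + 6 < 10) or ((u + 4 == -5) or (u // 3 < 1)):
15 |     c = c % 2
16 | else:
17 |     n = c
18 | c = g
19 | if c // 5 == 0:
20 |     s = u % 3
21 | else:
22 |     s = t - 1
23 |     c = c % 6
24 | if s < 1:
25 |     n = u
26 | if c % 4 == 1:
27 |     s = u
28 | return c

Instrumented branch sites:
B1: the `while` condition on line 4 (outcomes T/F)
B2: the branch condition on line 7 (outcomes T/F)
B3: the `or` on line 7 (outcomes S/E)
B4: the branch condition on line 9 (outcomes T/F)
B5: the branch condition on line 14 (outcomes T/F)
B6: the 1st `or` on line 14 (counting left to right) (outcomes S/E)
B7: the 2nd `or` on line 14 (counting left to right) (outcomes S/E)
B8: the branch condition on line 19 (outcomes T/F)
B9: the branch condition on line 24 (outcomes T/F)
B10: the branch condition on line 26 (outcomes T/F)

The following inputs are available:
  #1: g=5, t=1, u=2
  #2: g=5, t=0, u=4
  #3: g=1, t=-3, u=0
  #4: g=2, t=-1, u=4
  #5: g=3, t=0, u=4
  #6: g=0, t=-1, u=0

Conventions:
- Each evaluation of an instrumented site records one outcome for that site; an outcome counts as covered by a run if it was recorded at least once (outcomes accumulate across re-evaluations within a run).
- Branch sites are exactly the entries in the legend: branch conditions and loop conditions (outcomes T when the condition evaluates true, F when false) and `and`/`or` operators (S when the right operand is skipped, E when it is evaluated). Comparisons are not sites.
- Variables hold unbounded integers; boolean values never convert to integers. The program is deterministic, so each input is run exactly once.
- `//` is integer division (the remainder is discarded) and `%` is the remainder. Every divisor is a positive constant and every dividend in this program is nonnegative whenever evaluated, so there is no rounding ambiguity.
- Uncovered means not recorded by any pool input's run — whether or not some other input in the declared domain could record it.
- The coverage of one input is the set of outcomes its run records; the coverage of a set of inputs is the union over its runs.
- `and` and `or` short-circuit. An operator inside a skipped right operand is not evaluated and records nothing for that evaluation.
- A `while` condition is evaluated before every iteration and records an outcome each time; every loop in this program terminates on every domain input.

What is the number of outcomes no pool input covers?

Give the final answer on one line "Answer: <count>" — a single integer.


input #1, g=5, t=1, u=2: events B1->T, B1->T, B1->T, B1->T, B1->T, B1->T, B1->T, B1->F, B3->E, B2->F, B4->T, B6->S, B5->T, B8->F, ...; outcomes B1=T, B1=F, B2=F, B3=E, B4=T, B5=T, B6=S, B8=F, B9=T, B10=T
input #2, g=5, t=0, u=4: events B1->T, B1->T, B1->T, B1->T, B1->T, B1->F, B3->E, B2->F, B4->T, B6->S, B5->T, B8->F, B9->T, B10->T; outcomes B1=T, B1=F, B2=F, B3=E, B4=T, B5=T, B6=S, B8=F, B9=T, B10=T
input #3, g=1, t=-3, u=0: events B1->T, B1->T, B1->T, B1->T, B1->T, B1->T, B1->T, B1->T, B1->T, B1->F, B3->S, B2->T, B6->S, B5->T, ...; outcomes B1=T, B1=F, B2=T, B3=S, B5=T, B6=S, B8=T, B9=T, B10=T
input #4, g=2, t=-1, u=4: events B1->T, B1->T, B1->T, B1->T, B1->T, B1->F, B3->S, B2->T, B6->E, B7->E, B5->F, B8->T, B9->F, B10->F; outcomes B1=T, B1=F, B2=T, B3=S, B5=F, B6=E, B7=E, B8=T, B9=F, B10=F
input #5, g=3, t=0, u=4: events B1->T, B1->T, B1->T, B1->T, B1->T, B1->F, B3->S, B2->T, B6->S, B5->T, B8->T, B9->F, B10->F; outcomes B1=T, B1=F, B2=T, B3=S, B5=T, B6=S, B8=T, B9=F, B10=F
input #6, g=0, t=-1, u=0: events B1->T, B1->T, B1->T, B1->T, B1->T, B1->T, B1->T, B1->T, B1->T, B1->F, B3->S, B2->T, B6->S, B5->T, ...; outcomes B1=T, B1=F, B2=T, B3=S, B5=T, B6=S, B8=T, B9=T, B10=F
union over the pool: B1=T, B1=F, B2=T, B2=F, B3=S, B3=E, B4=T, B5=T, B5=F, B6=S, B6=E, B7=E, B8=T, B8=F, B9=T, B9=F, B10=T, B10=F
uncovered (2 of 20): B4=F, B7=S
Answer: 2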